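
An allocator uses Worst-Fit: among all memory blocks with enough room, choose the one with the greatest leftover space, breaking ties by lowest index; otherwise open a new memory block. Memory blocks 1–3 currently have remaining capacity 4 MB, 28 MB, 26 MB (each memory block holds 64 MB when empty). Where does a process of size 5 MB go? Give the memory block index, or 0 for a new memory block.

2

Memory blocks with room: memory block 2 (28 MB), memory block 3 (26 MB).
Most room is memory block 2 with 28 MB free.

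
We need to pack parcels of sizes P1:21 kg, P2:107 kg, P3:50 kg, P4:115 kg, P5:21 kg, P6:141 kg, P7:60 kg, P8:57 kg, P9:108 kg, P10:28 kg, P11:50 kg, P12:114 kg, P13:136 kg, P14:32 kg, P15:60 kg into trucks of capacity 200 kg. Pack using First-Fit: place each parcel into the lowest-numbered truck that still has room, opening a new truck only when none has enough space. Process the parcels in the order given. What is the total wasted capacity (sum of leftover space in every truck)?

P1 (21 kg) → truck 1 (remaining 179 kg)
P2 (107 kg) → truck 1 (remaining 72 kg)
P3 (50 kg) → truck 1 (remaining 22 kg)
P4 (115 kg) → truck 2 (remaining 85 kg)
P5 (21 kg) → truck 1 (remaining 1 kg)
P6 (141 kg) → truck 3 (remaining 59 kg)
P7 (60 kg) → truck 2 (remaining 25 kg)
P8 (57 kg) → truck 3 (remaining 2 kg)
P9 (108 kg) → truck 4 (remaining 92 kg)
P10 (28 kg) → truck 4 (remaining 64 kg)
P11 (50 kg) → truck 4 (remaining 14 kg)
P12 (114 kg) → truck 5 (remaining 86 kg)
P13 (136 kg) → truck 6 (remaining 64 kg)
P14 (32 kg) → truck 5 (remaining 54 kg)
P15 (60 kg) → truck 6 (remaining 4 kg)
6 trucks × 200 kg = 1200 kg; used 1100 kg; unused 100 kg.

100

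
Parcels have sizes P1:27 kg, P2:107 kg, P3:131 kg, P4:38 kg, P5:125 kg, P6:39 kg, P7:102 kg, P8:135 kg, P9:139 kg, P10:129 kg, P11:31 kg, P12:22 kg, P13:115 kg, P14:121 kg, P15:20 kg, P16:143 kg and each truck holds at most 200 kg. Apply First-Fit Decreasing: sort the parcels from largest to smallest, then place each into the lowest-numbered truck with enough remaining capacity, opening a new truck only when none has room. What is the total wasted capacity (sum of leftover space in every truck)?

Sorted descending: 143, 139, 135, 131, 129, 125, 121, 115, 107, 102, 39, 38, 31, 27, 22, 20.
143 kg → truck 1 (remaining 57 kg)
139 kg → truck 2 (remaining 61 kg)
135 kg → truck 3 (remaining 65 kg)
131 kg → truck 4 (remaining 69 kg)
129 kg → truck 5 (remaining 71 kg)
125 kg → truck 6 (remaining 75 kg)
121 kg → truck 7 (remaining 79 kg)
115 kg → truck 8 (remaining 85 kg)
107 kg → truck 9 (remaining 93 kg)
102 kg → truck 10 (remaining 98 kg)
39 kg → truck 1 (remaining 18 kg)
38 kg → truck 2 (remaining 23 kg)
31 kg → truck 3 (remaining 34 kg)
27 kg → truck 3 (remaining 7 kg)
22 kg → truck 2 (remaining 1 kg)
20 kg → truck 4 (remaining 49 kg)
10 trucks × 200 kg = 2000 kg; used 1424 kg; unused 576 kg.

576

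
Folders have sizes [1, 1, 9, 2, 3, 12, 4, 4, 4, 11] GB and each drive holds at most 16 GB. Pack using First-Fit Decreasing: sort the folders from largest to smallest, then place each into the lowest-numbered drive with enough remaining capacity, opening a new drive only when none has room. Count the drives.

Sorted descending: 12, 11, 9, 4, 4, 4, 3, 2, 1, 1.
drive 1: place 12 GB, 4 GB left
drive 2: place 11 GB, 5 GB left
drive 3: place 9 GB, 7 GB left
drive 1: place 4 GB, 0 GB left
drive 2: place 4 GB, 1 GB left
drive 3: place 4 GB, 3 GB left
drive 3: place 3 GB, 0 GB left
drive 4: place 2 GB, 14 GB left
drive 2: place 1 GB, 0 GB left
drive 4: place 1 GB, 13 GB left

4 drives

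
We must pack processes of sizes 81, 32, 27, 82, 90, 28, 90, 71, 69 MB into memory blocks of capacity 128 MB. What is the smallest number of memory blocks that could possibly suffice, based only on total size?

5

Total size = 81 + 32 + 27 + 82 + 90 + 28 + 90 + 71 + 69 = 570 MB.
⌈570 / 128⌉ = 5.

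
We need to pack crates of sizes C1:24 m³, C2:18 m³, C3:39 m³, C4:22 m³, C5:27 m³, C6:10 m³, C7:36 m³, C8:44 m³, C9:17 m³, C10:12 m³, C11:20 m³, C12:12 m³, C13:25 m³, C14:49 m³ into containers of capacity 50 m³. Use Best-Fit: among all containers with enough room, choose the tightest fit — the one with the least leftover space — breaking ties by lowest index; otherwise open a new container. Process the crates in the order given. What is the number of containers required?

container 1: place C1 (24 m³), 26 m³ left
container 1: place C2 (18 m³), 8 m³ left
container 2: place C3 (39 m³), 11 m³ left
container 3: place C4 (22 m³), 28 m³ left
container 3: place C5 (27 m³), 1 m³ left
container 2: place C6 (10 m³), 1 m³ left
container 4: place C7 (36 m³), 14 m³ left
container 5: place C8 (44 m³), 6 m³ left
container 6: place C9 (17 m³), 33 m³ left
container 4: place C10 (12 m³), 2 m³ left
container 6: place C11 (20 m³), 13 m³ left
container 6: place C12 (12 m³), 1 m³ left
container 7: place C13 (25 m³), 25 m³ left
container 8: place C14 (49 m³), 1 m³ left
Final containers: [24,18] [39,10] [22,27] [36,12] [44] [17,20,12] [25] [49].

8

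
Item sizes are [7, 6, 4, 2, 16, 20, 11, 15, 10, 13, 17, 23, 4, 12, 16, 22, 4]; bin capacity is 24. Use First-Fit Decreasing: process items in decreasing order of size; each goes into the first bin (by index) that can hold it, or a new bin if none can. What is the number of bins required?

9

Sorted descending: 23, 22, 20, 17, 16, 16, 15, 13, 12, 11, 10, 7, 6, 4, 4, 4, 2.
23 → bin 1 (remaining 1)
22 → bin 2 (remaining 2)
20 → bin 3 (remaining 4)
17 → bin 4 (remaining 7)
16 → bin 5 (remaining 8)
16 → bin 6 (remaining 8)
15 → bin 7 (remaining 9)
13 → bin 8 (remaining 11)
12 → bin 9 (remaining 12)
11 → bin 8 (remaining 0)
10 → bin 9 (remaining 2)
7 → bin 4 (remaining 0)
6 → bin 5 (remaining 2)
4 → bin 3 (remaining 0)
4 → bin 6 (remaining 4)
4 → bin 6 (remaining 0)
2 → bin 2 (remaining 0)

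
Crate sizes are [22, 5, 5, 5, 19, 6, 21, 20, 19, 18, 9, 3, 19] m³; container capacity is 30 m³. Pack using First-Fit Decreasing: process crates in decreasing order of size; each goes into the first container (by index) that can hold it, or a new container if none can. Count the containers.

7

Sorted descending: 22, 21, 20, 19, 19, 19, 18, 9, 6, 5, 5, 5, 3.
22 m³ → container 1 (remaining 8 m³)
21 m³ → container 2 (remaining 9 m³)
20 m³ → container 3 (remaining 10 m³)
19 m³ → container 4 (remaining 11 m³)
19 m³ → container 5 (remaining 11 m³)
19 m³ → container 6 (remaining 11 m³)
18 m³ → container 7 (remaining 12 m³)
9 m³ → container 2 (remaining 0 m³)
6 m³ → container 1 (remaining 2 m³)
5 m³ → container 3 (remaining 5 m³)
5 m³ → container 3 (remaining 0 m³)
5 m³ → container 4 (remaining 6 m³)
3 m³ → container 4 (remaining 3 m³)
Final containers: [22,6] [21,9] [20,5,5] [19,5,3] [19] [19] [18].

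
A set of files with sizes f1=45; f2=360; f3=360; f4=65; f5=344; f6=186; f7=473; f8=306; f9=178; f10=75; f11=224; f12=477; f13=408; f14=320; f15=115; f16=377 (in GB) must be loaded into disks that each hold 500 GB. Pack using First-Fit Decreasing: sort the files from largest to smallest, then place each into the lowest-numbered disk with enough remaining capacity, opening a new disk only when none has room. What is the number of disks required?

10

Sorted descending: 477, 473, 408, 377, 360, 360, 344, 320, 306, 224, 186, 178, 115, 75, 65, 45.
477 GB → disk 1 (remaining 23 GB)
473 GB → disk 2 (remaining 27 GB)
408 GB → disk 3 (remaining 92 GB)
377 GB → disk 4 (remaining 123 GB)
360 GB → disk 5 (remaining 140 GB)
360 GB → disk 6 (remaining 140 GB)
344 GB → disk 7 (remaining 156 GB)
320 GB → disk 8 (remaining 180 GB)
306 GB → disk 9 (remaining 194 GB)
224 GB → disk 10 (remaining 276 GB)
186 GB → disk 9 (remaining 8 GB)
178 GB → disk 8 (remaining 2 GB)
115 GB → disk 4 (remaining 8 GB)
75 GB → disk 3 (remaining 17 GB)
65 GB → disk 5 (remaining 75 GB)
45 GB → disk 5 (remaining 30 GB)
Final disks: [477] [473] [408,75] [377,115] [360,65,45] [360] [344] [320,178] [306,186] [224].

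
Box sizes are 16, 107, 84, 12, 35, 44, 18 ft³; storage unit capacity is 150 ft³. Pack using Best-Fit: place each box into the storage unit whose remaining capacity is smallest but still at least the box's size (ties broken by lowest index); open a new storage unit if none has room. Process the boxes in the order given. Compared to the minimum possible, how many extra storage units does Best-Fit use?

0

Best-Fit: [16,107,12] [84,35,18] [44] → 3 storage units.
Total size 316 ft³; any packing needs at least ⌈316/150⌉ = 3 storage units.
So 3 is already optimal.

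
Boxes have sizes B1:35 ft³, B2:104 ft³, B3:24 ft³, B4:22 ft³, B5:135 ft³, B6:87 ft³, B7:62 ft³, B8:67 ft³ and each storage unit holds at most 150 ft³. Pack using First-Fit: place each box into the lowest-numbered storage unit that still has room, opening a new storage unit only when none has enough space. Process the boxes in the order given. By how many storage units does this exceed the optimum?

First-Fit: [35,104] [24,22,87] [135] [62,67] → 4 storage units.
Total size 536 ft³; any packing needs at least ⌈536/150⌉ = 4 storage units.
So 4 is already optimal.

0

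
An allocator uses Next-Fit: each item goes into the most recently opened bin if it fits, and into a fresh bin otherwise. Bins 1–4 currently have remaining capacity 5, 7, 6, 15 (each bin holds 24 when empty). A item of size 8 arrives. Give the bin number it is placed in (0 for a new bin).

4

Next-Fit only looks at bin 4, which has 15 free.
8 fits there.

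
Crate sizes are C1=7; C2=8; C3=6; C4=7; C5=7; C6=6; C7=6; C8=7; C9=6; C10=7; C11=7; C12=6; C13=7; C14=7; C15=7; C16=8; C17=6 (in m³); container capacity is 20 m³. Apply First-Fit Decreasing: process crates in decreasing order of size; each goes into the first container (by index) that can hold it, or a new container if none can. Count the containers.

6 containers

Sorted descending: 8, 8, 7, 7, 7, 7, 7, 7, 7, 7, 7, 6, 6, 6, 6, 6, 6.
Put 8 m³ in container 1; 12 m³ remain.
Put 8 m³ in container 1; 4 m³ remain.
Put 7 m³ in container 2; 13 m³ remain.
Put 7 m³ in container 2; 6 m³ remain.
Put 7 m³ in container 3; 13 m³ remain.
Put 7 m³ in container 3; 6 m³ remain.
Put 7 m³ in container 4; 13 m³ remain.
Put 7 m³ in container 4; 6 m³ remain.
Put 7 m³ in container 5; 13 m³ remain.
Put 7 m³ in container 5; 6 m³ remain.
Put 7 m³ in container 6; 13 m³ remain.
Put 6 m³ in container 2; 0 m³ remain.
Put 6 m³ in container 3; 0 m³ remain.
Put 6 m³ in container 4; 0 m³ remain.
Put 6 m³ in container 5; 0 m³ remain.
Put 6 m³ in container 6; 7 m³ remain.
Put 6 m³ in container 6; 1 m³ remain.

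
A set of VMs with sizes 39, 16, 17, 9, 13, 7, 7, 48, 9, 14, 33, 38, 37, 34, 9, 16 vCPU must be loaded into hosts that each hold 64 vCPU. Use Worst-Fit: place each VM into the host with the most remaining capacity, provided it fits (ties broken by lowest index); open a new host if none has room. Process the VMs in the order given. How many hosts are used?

Put 39 vCPU in host 1; 25 vCPU remain.
Put 16 vCPU in host 1; 9 vCPU remain.
Put 17 vCPU in host 2; 47 vCPU remain.
Put 9 vCPU in host 2; 38 vCPU remain.
Put 13 vCPU in host 2; 25 vCPU remain.
Put 7 vCPU in host 2; 18 vCPU remain.
Put 7 vCPU in host 2; 11 vCPU remain.
Put 48 vCPU in host 3; 16 vCPU remain.
Put 9 vCPU in host 3; 7 vCPU remain.
Put 14 vCPU in host 4; 50 vCPU remain.
Put 33 vCPU in host 4; 17 vCPU remain.
Put 38 vCPU in host 5; 26 vCPU remain.
Put 37 vCPU in host 6; 27 vCPU remain.
Put 34 vCPU in host 7; 30 vCPU remain.
Put 9 vCPU in host 7; 21 vCPU remain.
Put 16 vCPU in host 6; 11 vCPU remain.
Final hosts: [39,16] [17,9,13,7,7] [48,9] [14,33] [38] [37,16] [34,9].

7 hosts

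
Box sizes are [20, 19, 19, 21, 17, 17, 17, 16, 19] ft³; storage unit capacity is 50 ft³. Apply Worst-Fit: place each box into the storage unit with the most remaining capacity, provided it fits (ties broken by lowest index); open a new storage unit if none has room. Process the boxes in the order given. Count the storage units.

Put 20 ft³ in storage unit 1; 30 ft³ remain.
Put 19 ft³ in storage unit 1; 11 ft³ remain.
Put 19 ft³ in storage unit 2; 31 ft³ remain.
Put 21 ft³ in storage unit 2; 10 ft³ remain.
Put 17 ft³ in storage unit 3; 33 ft³ remain.
Put 17 ft³ in storage unit 3; 16 ft³ remain.
Put 17 ft³ in storage unit 4; 33 ft³ remain.
Put 16 ft³ in storage unit 4; 17 ft³ remain.
Put 19 ft³ in storage unit 5; 31 ft³ remain.
Final storage units: [20,19] [19,21] [17,17] [17,16] [19].

5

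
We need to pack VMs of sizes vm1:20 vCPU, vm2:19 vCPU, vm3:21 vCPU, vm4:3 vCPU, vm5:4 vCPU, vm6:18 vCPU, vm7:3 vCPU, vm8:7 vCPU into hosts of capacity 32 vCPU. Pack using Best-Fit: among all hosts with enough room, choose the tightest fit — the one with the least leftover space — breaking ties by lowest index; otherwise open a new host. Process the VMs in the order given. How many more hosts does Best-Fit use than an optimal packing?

0

Best-Fit: [20,7] [19] [21,3,4,3] [18] → 4 hosts.
4 VMs exceed 16 vCPU (half the capacity), and no two of those can share a host, so at least 4 hosts are needed.
So 4 is already optimal.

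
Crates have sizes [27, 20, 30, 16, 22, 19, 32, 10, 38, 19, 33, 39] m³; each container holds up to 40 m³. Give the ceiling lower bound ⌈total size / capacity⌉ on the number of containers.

8

Total size = 27 + 20 + 30 + 16 + 22 + 19 + 32 + 10 + 38 + 19 + 33 + 39 = 305 m³.
⌈305 / 40⌉ = 8.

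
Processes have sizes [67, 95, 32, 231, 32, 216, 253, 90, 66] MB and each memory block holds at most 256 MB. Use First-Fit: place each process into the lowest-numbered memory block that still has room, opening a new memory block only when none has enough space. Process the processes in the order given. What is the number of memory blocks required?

memory block 1: place 67 MB, 189 MB left
memory block 1: place 95 MB, 94 MB left
memory block 1: place 32 MB, 62 MB left
memory block 2: place 231 MB, 25 MB left
memory block 1: place 32 MB, 30 MB left
memory block 3: place 216 MB, 40 MB left
memory block 4: place 253 MB, 3 MB left
memory block 5: place 90 MB, 166 MB left
memory block 5: place 66 MB, 100 MB left
Final memory blocks: [67,95,32,32] [231] [216] [253] [90,66].

5 memory blocks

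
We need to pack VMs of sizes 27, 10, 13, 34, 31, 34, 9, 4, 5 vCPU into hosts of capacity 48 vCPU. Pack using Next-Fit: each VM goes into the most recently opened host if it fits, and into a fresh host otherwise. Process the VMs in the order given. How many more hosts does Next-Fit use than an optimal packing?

Next-Fit: [27,10] [13,34] [31] [34,9,4] [5] → 5 hosts.
Total size 167 vCPU; any packing needs at least ⌈167/48⌉ = 4 hosts.
An optimal packing achieves that bound: [34,13] [34,10,4] [31,9,5] [27] → 4 hosts.
Excess: 5 − 4 = 1.

1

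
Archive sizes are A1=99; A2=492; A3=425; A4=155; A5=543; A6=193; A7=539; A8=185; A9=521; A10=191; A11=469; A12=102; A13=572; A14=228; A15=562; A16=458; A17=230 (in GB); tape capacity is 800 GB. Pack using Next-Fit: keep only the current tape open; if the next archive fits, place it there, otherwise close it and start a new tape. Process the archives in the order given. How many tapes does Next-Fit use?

A1 (99 GB) → tape 1 (remaining 701 GB)
A2 (492 GB) → tape 1 (remaining 209 GB)
A3 (425 GB) → tape 2 (remaining 375 GB)
A4 (155 GB) → tape 2 (remaining 220 GB)
A5 (543 GB) → tape 3 (remaining 257 GB)
A6 (193 GB) → tape 3 (remaining 64 GB)
A7 (539 GB) → tape 4 (remaining 261 GB)
A8 (185 GB) → tape 4 (remaining 76 GB)
A9 (521 GB) → tape 5 (remaining 279 GB)
A10 (191 GB) → tape 5 (remaining 88 GB)
A11 (469 GB) → tape 6 (remaining 331 GB)
A12 (102 GB) → tape 6 (remaining 229 GB)
A13 (572 GB) → tape 7 (remaining 228 GB)
A14 (228 GB) → tape 7 (remaining 0 GB)
A15 (562 GB) → tape 8 (remaining 238 GB)
A16 (458 GB) → tape 9 (remaining 342 GB)
A17 (230 GB) → tape 9 (remaining 112 GB)
Final tapes: [99,492] [425,155] [543,193] [539,185] [521,191] [469,102] [572,228] [562] [458,230].

9 tapes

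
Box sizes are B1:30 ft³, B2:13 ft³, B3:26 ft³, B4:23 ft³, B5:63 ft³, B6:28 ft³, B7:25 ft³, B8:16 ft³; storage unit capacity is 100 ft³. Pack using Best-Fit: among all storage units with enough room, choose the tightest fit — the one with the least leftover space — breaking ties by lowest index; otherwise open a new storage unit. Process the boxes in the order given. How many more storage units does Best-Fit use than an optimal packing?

0

Best-Fit: [30,13,26,23] [63,28] [25,16] → 3 storage units.
Total size 224 ft³; any packing needs at least ⌈224/100⌉ = 3 storage units.
So 3 is already optimal.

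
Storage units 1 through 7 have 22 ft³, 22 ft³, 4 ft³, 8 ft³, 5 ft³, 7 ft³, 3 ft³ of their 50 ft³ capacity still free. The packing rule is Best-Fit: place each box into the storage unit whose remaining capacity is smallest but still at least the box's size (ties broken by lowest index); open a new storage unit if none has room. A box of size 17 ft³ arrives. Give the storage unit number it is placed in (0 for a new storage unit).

1

Storage units with room: storage unit 1 (22 ft³), storage unit 2 (22 ft³).
Tightest fit is storage unit 1 with 22 ft³ free.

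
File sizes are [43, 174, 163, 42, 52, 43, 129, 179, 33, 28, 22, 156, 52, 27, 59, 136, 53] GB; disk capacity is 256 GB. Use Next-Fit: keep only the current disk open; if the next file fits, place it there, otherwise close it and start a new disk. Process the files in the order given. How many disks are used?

7

Put 43 GB in disk 1; 213 GB remain.
Put 174 GB in disk 1; 39 GB remain.
Put 163 GB in disk 2; 93 GB remain.
Put 42 GB in disk 2; 51 GB remain.
Put 52 GB in disk 3; 204 GB remain.
Put 43 GB in disk 3; 161 GB remain.
Put 129 GB in disk 3; 32 GB remain.
Put 179 GB in disk 4; 77 GB remain.
Put 33 GB in disk 4; 44 GB remain.
Put 28 GB in disk 4; 16 GB remain.
Put 22 GB in disk 5; 234 GB remain.
Put 156 GB in disk 5; 78 GB remain.
Put 52 GB in disk 5; 26 GB remain.
Put 27 GB in disk 6; 229 GB remain.
Put 59 GB in disk 6; 170 GB remain.
Put 136 GB in disk 6; 34 GB remain.
Put 53 GB in disk 7; 203 GB remain.
Final disks: [43,174] [163,42] [52,43,129] [179,33,28] [22,156,52] [27,59,136] [53].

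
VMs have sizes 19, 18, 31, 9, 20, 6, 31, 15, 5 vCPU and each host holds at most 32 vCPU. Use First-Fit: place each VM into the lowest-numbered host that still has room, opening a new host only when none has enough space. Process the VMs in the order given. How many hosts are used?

6 hosts

host 1: place 19 vCPU, 13 vCPU left
host 2: place 18 vCPU, 14 vCPU left
host 3: place 31 vCPU, 1 vCPU left
host 1: place 9 vCPU, 4 vCPU left
host 4: place 20 vCPU, 12 vCPU left
host 2: place 6 vCPU, 8 vCPU left
host 5: place 31 vCPU, 1 vCPU left
host 6: place 15 vCPU, 17 vCPU left
host 2: place 5 vCPU, 3 vCPU left
Final hosts: [19,9] [18,6,5] [31] [20] [31] [15].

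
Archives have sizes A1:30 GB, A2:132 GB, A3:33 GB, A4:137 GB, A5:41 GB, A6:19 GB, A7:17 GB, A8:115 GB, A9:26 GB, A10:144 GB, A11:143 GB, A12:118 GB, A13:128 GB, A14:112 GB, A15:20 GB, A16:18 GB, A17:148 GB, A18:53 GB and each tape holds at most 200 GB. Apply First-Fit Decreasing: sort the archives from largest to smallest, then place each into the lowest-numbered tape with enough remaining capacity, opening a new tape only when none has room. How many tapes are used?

Sorted descending: 148, 144, 143, 137, 132, 128, 118, 115, 112, 53, 41, 33, 30, 26, 20, 19, 18, 17.
tape 1: place 148 GB, 52 GB left
tape 2: place 144 GB, 56 GB left
tape 3: place 143 GB, 57 GB left
tape 4: place 137 GB, 63 GB left
tape 5: place 132 GB, 68 GB left
tape 6: place 128 GB, 72 GB left
tape 7: place 118 GB, 82 GB left
tape 8: place 115 GB, 85 GB left
tape 9: place 112 GB, 88 GB left
tape 2: place 53 GB, 3 GB left
tape 1: place 41 GB, 11 GB left
tape 3: place 33 GB, 24 GB left
tape 4: place 30 GB, 33 GB left
tape 4: place 26 GB, 7 GB left
tape 3: place 20 GB, 4 GB left
tape 5: place 19 GB, 49 GB left
tape 5: place 18 GB, 31 GB left
tape 5: place 17 GB, 14 GB left
Final tapes: [148,41] [144,53] [143,33,20] [137,30,26] [132,19,18,17] [128] [118] [115] [112].

9 tapes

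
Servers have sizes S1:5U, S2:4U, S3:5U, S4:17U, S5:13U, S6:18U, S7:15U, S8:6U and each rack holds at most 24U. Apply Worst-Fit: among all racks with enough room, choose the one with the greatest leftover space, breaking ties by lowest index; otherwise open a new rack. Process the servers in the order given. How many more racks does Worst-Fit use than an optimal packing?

Worst-Fit: [5,4,5] [17] [13,6] [18] [15] → 5 racks.
Total size 83U; any packing needs at least ⌈83/24⌉ = 4 racks.
An optimal packing achieves that bound: [18,6] [17,5] [15,5,4] [13] → 4 racks.
Excess: 5 − 4 = 1.

1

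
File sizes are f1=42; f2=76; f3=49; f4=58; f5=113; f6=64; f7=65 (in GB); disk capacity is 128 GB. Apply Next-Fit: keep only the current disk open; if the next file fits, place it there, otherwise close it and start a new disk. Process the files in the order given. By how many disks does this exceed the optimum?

Next-Fit: [42,76] [49,58] [113] [64] [65] → 5 disks.
Total size 467 GB; any packing needs at least ⌈467/128⌉ = 4 disks.
An optimal packing achieves that bound: [113] [76,49] [65,58] [64,42] → 4 disks.
Excess: 5 − 4 = 1.

1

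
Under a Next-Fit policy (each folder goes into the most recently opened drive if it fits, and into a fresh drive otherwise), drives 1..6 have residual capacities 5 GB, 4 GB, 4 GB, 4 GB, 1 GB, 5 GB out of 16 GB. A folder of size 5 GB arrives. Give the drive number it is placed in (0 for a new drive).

6

Next-Fit only looks at drive 6, which has 5 GB free.
5 GB fits there.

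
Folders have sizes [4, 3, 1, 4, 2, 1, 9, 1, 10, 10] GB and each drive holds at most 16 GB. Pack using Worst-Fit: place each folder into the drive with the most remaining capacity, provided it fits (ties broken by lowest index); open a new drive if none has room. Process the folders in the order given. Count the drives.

4

4 GB → drive 1 (remaining 12 GB)
3 GB → drive 1 (remaining 9 GB)
1 GB → drive 1 (remaining 8 GB)
4 GB → drive 1 (remaining 4 GB)
2 GB → drive 1 (remaining 2 GB)
1 GB → drive 1 (remaining 1 GB)
9 GB → drive 2 (remaining 7 GB)
1 GB → drive 2 (remaining 6 GB)
10 GB → drive 3 (remaining 6 GB)
10 GB → drive 4 (remaining 6 GB)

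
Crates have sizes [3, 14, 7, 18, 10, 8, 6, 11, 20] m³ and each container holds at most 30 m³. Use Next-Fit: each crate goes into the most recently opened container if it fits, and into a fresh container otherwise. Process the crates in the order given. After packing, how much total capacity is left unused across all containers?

23

container 1: place 3 m³, 27 m³ left
container 1: place 14 m³, 13 m³ left
container 1: place 7 m³, 6 m³ left
container 2: place 18 m³, 12 m³ left
container 2: place 10 m³, 2 m³ left
container 3: place 8 m³, 22 m³ left
container 3: place 6 m³, 16 m³ left
container 3: place 11 m³, 5 m³ left
container 4: place 20 m³, 10 m³ left
4 containers × 30 m³ = 120 m³; used 97 m³; unused 23 m³.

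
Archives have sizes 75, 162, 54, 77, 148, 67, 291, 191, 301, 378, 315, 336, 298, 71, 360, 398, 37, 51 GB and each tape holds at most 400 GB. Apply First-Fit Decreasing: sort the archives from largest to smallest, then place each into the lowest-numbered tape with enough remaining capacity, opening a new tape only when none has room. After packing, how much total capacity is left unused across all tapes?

Sorted descending: 398, 378, 360, 336, 315, 301, 298, 291, 191, 162, 148, 77, 75, 71, 67, 54, 51, 37.
tape 1: place 398 GB, 2 GB left
tape 2: place 378 GB, 22 GB left
tape 3: place 360 GB, 40 GB left
tape 4: place 336 GB, 64 GB left
tape 5: place 315 GB, 85 GB left
tape 6: place 301 GB, 99 GB left
tape 7: place 298 GB, 102 GB left
tape 8: place 291 GB, 109 GB left
tape 9: place 191 GB, 209 GB left
tape 9: place 162 GB, 47 GB left
tape 10: place 148 GB, 252 GB left
tape 5: place 77 GB, 8 GB left
tape 6: place 75 GB, 24 GB left
tape 7: place 71 GB, 31 GB left
tape 8: place 67 GB, 42 GB left
tape 4: place 54 GB, 10 GB left
tape 10: place 51 GB, 201 GB left
tape 3: place 37 GB, 3 GB left
10 tapes × 400 GB = 4000 GB; used 3610 GB; unused 390 GB.

390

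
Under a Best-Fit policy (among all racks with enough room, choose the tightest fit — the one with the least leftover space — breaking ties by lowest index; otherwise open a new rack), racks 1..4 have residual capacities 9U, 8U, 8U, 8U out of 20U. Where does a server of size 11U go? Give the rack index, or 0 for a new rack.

No rack has ≥ 11U free, so a new rack is opened.

0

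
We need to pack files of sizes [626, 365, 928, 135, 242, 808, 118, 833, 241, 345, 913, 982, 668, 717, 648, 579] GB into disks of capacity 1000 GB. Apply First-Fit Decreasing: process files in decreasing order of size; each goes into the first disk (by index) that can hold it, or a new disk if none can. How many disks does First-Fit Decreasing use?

Sorted descending: 982, 928, 913, 833, 808, 717, 668, 648, 626, 579, 365, 345, 242, 241, 135, 118.
982 GB → disk 1 (remaining 18 GB)
928 GB → disk 2 (remaining 72 GB)
913 GB → disk 3 (remaining 87 GB)
833 GB → disk 4 (remaining 167 GB)
808 GB → disk 5 (remaining 192 GB)
717 GB → disk 6 (remaining 283 GB)
668 GB → disk 7 (remaining 332 GB)
648 GB → disk 8 (remaining 352 GB)
626 GB → disk 9 (remaining 374 GB)
579 GB → disk 10 (remaining 421 GB)
365 GB → disk 9 (remaining 9 GB)
345 GB → disk 8 (remaining 7 GB)
242 GB → disk 6 (remaining 41 GB)
241 GB → disk 7 (remaining 91 GB)
135 GB → disk 4 (remaining 32 GB)
118 GB → disk 5 (remaining 74 GB)

10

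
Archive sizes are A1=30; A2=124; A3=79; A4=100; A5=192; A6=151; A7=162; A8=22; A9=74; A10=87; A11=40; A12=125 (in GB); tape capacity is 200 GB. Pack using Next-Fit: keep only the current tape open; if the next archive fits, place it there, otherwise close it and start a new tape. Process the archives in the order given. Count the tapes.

Put A1 (30 GB) in tape 1; 170 GB remain.
Put A2 (124 GB) in tape 1; 46 GB remain.
Put A3 (79 GB) in tape 2; 121 GB remain.
Put A4 (100 GB) in tape 2; 21 GB remain.
Put A5 (192 GB) in tape 3; 8 GB remain.
Put A6 (151 GB) in tape 4; 49 GB remain.
Put A7 (162 GB) in tape 5; 38 GB remain.
Put A8 (22 GB) in tape 5; 16 GB remain.
Put A9 (74 GB) in tape 6; 126 GB remain.
Put A10 (87 GB) in tape 6; 39 GB remain.
Put A11 (40 GB) in tape 7; 160 GB remain.
Put A12 (125 GB) in tape 7; 35 GB remain.

7 tapes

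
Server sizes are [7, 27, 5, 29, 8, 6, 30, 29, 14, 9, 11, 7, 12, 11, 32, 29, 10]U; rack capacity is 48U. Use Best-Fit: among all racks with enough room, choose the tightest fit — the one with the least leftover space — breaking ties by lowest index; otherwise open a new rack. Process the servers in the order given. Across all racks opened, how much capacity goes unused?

Put 7U in rack 1; 41U remain.
Put 27U in rack 1; 14U remain.
Put 5U in rack 1; 9U remain.
Put 29U in rack 2; 19U remain.
Put 8U in rack 1; 1U remain.
Put 6U in rack 2; 13U remain.
Put 30U in rack 3; 18U remain.
Put 29U in rack 4; 19U remain.
Put 14U in rack 3; 4U remain.
Put 9U in rack 2; 4U remain.
Put 11U in rack 4; 8U remain.
Put 7U in rack 4; 1U remain.
Put 12U in rack 5; 36U remain.
Put 11U in rack 5; 25U remain.
Put 32U in rack 6; 16U remain.
Put 29U in rack 7; 19U remain.
Put 10U in rack 6; 6U remain.
7 racks × 48U = 336U; used 276U; unused 60U.

60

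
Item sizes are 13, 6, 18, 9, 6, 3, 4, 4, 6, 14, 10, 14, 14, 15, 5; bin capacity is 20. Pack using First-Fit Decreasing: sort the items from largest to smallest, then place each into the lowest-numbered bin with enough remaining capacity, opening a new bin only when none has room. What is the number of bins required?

Sorted descending: 18, 15, 14, 14, 14, 13, 10, 9, 6, 6, 6, 5, 4, 4, 3.
Put 18 in bin 1; 2 remain.
Put 15 in bin 2; 5 remain.
Put 14 in bin 3; 6 remain.
Put 14 in bin 4; 6 remain.
Put 14 in bin 5; 6 remain.
Put 13 in bin 6; 7 remain.
Put 10 in bin 7; 10 remain.
Put 9 in bin 7; 1 remain.
Put 6 in bin 3; 0 remain.
Put 6 in bin 4; 0 remain.
Put 6 in bin 5; 0 remain.
Put 5 in bin 2; 0 remain.
Put 4 in bin 6; 3 remain.
Put 4 in bin 8; 16 remain.
Put 3 in bin 6; 0 remain.

8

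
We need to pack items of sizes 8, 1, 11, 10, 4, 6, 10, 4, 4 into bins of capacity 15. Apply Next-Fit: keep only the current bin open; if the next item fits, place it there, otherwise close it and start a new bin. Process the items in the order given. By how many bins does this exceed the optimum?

2

Next-Fit: [8,1] [11] [10,4] [6] [10,4] [4] → 6 bins.
Total size 58; any packing needs at least ⌈58/15⌉ = 4 bins.
An optimal packing achieves that bound: [11,4] [10,4,1] [10,4] [8,6] → 4 bins.
Excess: 6 − 4 = 2.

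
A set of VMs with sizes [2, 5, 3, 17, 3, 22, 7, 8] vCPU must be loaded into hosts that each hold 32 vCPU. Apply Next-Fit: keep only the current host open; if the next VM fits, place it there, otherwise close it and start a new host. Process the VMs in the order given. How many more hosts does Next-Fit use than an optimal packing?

Next-Fit: [2,5,3,17,3] [22,7] [8] → 3 hosts.
Total size 67 vCPU; any packing needs at least ⌈67/32⌉ = 3 hosts.
So 3 is already optimal.

0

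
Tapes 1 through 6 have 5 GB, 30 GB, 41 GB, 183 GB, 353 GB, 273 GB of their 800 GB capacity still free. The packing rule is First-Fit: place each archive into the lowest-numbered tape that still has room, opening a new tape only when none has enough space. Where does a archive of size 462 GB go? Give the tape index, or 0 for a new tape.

No tape has ≥ 462 GB free, so a new tape is opened.

0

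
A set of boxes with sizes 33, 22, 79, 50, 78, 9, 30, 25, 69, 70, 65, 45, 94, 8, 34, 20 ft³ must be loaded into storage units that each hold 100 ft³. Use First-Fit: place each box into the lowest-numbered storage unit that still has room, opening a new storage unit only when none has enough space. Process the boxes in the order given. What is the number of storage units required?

33 ft³ → storage unit 1 (remaining 67 ft³)
22 ft³ → storage unit 1 (remaining 45 ft³)
79 ft³ → storage unit 2 (remaining 21 ft³)
50 ft³ → storage unit 3 (remaining 50 ft³)
78 ft³ → storage unit 4 (remaining 22 ft³)
9 ft³ → storage unit 1 (remaining 36 ft³)
30 ft³ → storage unit 1 (remaining 6 ft³)
25 ft³ → storage unit 3 (remaining 25 ft³)
69 ft³ → storage unit 5 (remaining 31 ft³)
70 ft³ → storage unit 6 (remaining 30 ft³)
65 ft³ → storage unit 7 (remaining 35 ft³)
45 ft³ → storage unit 8 (remaining 55 ft³)
94 ft³ → storage unit 9 (remaining 6 ft³)
8 ft³ → storage unit 2 (remaining 13 ft³)
34 ft³ → storage unit 7 (remaining 1 ft³)
20 ft³ → storage unit 3 (remaining 5 ft³)

9 storage units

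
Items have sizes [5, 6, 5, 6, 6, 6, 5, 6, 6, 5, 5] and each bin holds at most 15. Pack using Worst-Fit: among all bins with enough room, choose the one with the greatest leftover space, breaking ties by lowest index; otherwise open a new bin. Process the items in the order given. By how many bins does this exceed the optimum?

1

Worst-Fit: [5,6] [5,6] [6,6] [5,6] [6,5] [5] → 6 bins.
Total size 61; any packing needs at least ⌈61/15⌉ = 5 bins.
An optimal packing achieves that bound: [6,6] [6,6] [6,6] [5,5,5] [5,5] → 5 bins.
Excess: 6 − 5 = 1.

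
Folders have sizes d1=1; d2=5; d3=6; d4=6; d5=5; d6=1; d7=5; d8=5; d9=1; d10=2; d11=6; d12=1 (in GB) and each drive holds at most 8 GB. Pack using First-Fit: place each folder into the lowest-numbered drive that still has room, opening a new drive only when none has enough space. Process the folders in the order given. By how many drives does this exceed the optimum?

First-Fit: [1,5,1,1] [6,2] [6,1] [5] [5] [5] [6] → 7 drives.
7 folders exceed 4 GB (half the capacity), and no two of those can share a drive, so at least 7 drives are needed.
So 7 is already optimal.

0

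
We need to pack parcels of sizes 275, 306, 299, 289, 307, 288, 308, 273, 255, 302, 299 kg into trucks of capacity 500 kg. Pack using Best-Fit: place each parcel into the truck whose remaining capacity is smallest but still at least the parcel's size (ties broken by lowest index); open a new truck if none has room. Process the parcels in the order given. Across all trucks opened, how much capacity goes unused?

275 kg → truck 1 (remaining 225 kg)
306 kg → truck 2 (remaining 194 kg)
299 kg → truck 3 (remaining 201 kg)
289 kg → truck 4 (remaining 211 kg)
307 kg → truck 5 (remaining 193 kg)
288 kg → truck 6 (remaining 212 kg)
308 kg → truck 7 (remaining 192 kg)
273 kg → truck 8 (remaining 227 kg)
255 kg → truck 9 (remaining 245 kg)
302 kg → truck 10 (remaining 198 kg)
299 kg → truck 11 (remaining 201 kg)
11 trucks × 500 kg = 5500 kg; used 3201 kg; unused 2299 kg.

2299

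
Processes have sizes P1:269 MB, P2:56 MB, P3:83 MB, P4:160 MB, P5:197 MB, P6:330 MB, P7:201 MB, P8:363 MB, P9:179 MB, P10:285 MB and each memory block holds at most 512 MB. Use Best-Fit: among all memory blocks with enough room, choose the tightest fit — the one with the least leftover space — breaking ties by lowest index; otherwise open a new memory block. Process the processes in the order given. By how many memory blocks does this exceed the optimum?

0

Best-Fit: [269,56,83] [160,197] [330,179] [201,285] [363] → 5 memory blocks.
Total size 2123 MB; any packing needs at least ⌈2123/512⌉ = 5 memory blocks.
So 5 is already optimal.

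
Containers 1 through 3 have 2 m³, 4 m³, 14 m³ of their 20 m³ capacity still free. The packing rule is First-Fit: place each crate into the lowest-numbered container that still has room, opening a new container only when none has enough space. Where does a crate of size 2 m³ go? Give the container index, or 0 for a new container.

Containers with room: container 1 (2 m³), container 2 (4 m³), container 3 (14 m³).
The first with room is container 1.

1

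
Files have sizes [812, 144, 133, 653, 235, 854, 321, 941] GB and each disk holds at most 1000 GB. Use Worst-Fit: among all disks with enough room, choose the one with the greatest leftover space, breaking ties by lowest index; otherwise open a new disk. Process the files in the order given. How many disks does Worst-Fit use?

5

812 GB → disk 1 (remaining 188 GB)
144 GB → disk 1 (remaining 44 GB)
133 GB → disk 2 (remaining 867 GB)
653 GB → disk 2 (remaining 214 GB)
235 GB → disk 3 (remaining 765 GB)
854 GB → disk 4 (remaining 146 GB)
321 GB → disk 3 (remaining 444 GB)
941 GB → disk 5 (remaining 59 GB)
Final disks: [812,144] [133,653] [235,321] [854] [941].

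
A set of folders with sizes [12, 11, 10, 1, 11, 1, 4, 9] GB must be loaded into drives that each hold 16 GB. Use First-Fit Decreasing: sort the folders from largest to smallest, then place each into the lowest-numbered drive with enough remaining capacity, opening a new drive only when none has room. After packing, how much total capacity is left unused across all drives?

21

Sorted descending: 12, 11, 11, 10, 9, 4, 1, 1.
Put 12 GB in drive 1; 4 GB remain.
Put 11 GB in drive 2; 5 GB remain.
Put 11 GB in drive 3; 5 GB remain.
Put 10 GB in drive 4; 6 GB remain.
Put 9 GB in drive 5; 7 GB remain.
Put 4 GB in drive 1; 0 GB remain.
Put 1 GB in drive 2; 4 GB remain.
Put 1 GB in drive 2; 3 GB remain.
5 drives × 16 GB = 80 GB; used 59 GB; unused 21 GB.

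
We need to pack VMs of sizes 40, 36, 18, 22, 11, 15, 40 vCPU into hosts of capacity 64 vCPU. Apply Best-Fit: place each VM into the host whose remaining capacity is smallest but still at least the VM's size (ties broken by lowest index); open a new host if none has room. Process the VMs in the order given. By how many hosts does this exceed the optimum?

1

Best-Fit: [40,18] [36,22] [11,15] [40] → 4 hosts.
Total size 182 vCPU; any packing needs at least ⌈182/64⌉ = 3 hosts.
An optimal packing achieves that bound: [40,22] [40,18] [36,15,11] → 3 hosts.
Excess: 4 − 3 = 1.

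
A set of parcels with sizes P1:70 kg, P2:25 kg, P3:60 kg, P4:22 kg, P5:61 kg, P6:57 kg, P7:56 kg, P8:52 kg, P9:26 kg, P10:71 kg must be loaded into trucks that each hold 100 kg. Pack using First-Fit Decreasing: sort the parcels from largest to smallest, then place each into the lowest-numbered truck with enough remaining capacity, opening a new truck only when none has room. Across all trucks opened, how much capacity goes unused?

Sorted descending: 71, 70, 61, 60, 57, 56, 52, 26, 25, 22.
71 kg → truck 1 (remaining 29 kg)
70 kg → truck 2 (remaining 30 kg)
61 kg → truck 3 (remaining 39 kg)
60 kg → truck 4 (remaining 40 kg)
57 kg → truck 5 (remaining 43 kg)
56 kg → truck 6 (remaining 44 kg)
52 kg → truck 7 (remaining 48 kg)
26 kg → truck 1 (remaining 3 kg)
25 kg → truck 2 (remaining 5 kg)
22 kg → truck 3 (remaining 17 kg)
7 trucks × 100 kg = 700 kg; used 500 kg; unused 200 kg.

200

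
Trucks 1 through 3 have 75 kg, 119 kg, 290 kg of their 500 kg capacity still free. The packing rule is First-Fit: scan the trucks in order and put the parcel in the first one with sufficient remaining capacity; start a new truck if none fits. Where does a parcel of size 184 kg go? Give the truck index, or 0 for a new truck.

3

Trucks with room: truck 3 (290 kg).
The first with room is truck 3.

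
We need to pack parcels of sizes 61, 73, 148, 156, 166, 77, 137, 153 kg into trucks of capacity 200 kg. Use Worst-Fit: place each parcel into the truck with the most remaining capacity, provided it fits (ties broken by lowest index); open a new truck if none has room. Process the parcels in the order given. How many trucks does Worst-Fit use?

Put 61 kg in truck 1; 139 kg remain.
Put 73 kg in truck 1; 66 kg remain.
Put 148 kg in truck 2; 52 kg remain.
Put 156 kg in truck 3; 44 kg remain.
Put 166 kg in truck 4; 34 kg remain.
Put 77 kg in truck 5; 123 kg remain.
Put 137 kg in truck 6; 63 kg remain.
Put 153 kg in truck 7; 47 kg remain.
Final trucks: [61,73] [148] [156] [166] [77] [137] [153].

7 trucks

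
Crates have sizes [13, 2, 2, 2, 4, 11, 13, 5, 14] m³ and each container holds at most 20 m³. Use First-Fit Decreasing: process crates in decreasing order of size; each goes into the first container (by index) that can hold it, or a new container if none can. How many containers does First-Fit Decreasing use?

Sorted descending: 14, 13, 13, 11, 5, 4, 2, 2, 2.
14 m³ → container 1 (remaining 6 m³)
13 m³ → container 2 (remaining 7 m³)
13 m³ → container 3 (remaining 7 m³)
11 m³ → container 4 (remaining 9 m³)
5 m³ → container 1 (remaining 1 m³)
4 m³ → container 2 (remaining 3 m³)
2 m³ → container 2 (remaining 1 m³)
2 m³ → container 3 (remaining 5 m³)
2 m³ → container 3 (remaining 3 m³)
Final containers: [14,5] [13,4,2] [13,2,2] [11].

4 containers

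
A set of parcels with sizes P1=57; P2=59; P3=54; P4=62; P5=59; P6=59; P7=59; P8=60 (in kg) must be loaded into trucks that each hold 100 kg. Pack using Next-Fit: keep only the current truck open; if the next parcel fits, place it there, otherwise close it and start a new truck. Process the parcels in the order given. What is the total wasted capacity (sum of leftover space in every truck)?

331

truck 1: place P1 (57 kg), 43 kg left
truck 2: place P2 (59 kg), 41 kg left
truck 3: place P3 (54 kg), 46 kg left
truck 4: place P4 (62 kg), 38 kg left
truck 5: place P5 (59 kg), 41 kg left
truck 6: place P6 (59 kg), 41 kg left
truck 7: place P7 (59 kg), 41 kg left
truck 8: place P8 (60 kg), 40 kg left
8 trucks × 100 kg = 800 kg; used 469 kg; unused 331 kg.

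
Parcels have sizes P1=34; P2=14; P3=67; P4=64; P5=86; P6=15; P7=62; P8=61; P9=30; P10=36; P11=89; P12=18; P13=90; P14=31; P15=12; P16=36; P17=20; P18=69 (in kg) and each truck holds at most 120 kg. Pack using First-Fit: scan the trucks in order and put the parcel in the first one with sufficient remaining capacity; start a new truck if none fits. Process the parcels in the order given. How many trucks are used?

8

Put P1 (34 kg) in truck 1; 86 kg remain.
Put P2 (14 kg) in truck 1; 72 kg remain.
Put P3 (67 kg) in truck 1; 5 kg remain.
Put P4 (64 kg) in truck 2; 56 kg remain.
Put P5 (86 kg) in truck 3; 34 kg remain.
Put P6 (15 kg) in truck 2; 41 kg remain.
Put P7 (62 kg) in truck 4; 58 kg remain.
Put P8 (61 kg) in truck 5; 59 kg remain.
Put P9 (30 kg) in truck 2; 11 kg remain.
Put P10 (36 kg) in truck 4; 22 kg remain.
Put P11 (89 kg) in truck 6; 31 kg remain.
Put P12 (18 kg) in truck 3; 16 kg remain.
Put P13 (90 kg) in truck 7; 30 kg remain.
Put P14 (31 kg) in truck 5; 28 kg remain.
Put P15 (12 kg) in truck 3; 4 kg remain.
Put P16 (36 kg) in truck 8; 84 kg remain.
Put P17 (20 kg) in truck 4; 2 kg remain.
Put P18 (69 kg) in truck 8; 15 kg remain.
Final trucks: [34,14,67] [64,15,30] [86,18,12] [62,36,20] [61,31] [89] [90] [36,69].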